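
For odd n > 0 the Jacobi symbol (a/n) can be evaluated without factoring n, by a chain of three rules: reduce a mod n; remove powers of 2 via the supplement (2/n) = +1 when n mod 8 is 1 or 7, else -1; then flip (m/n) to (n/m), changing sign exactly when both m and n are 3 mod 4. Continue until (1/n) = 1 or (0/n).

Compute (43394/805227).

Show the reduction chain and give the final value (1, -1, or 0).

43394 = 2^1·21697; (2/805227) = -1 since 805227 mod 8 = 3, so (43394/805227) = (-1)^1·(21697/805227); sign now -1
reciprocity: (21697/805227) = +1·(805227/21697) since 21697 mod 4 = 1, 805227 mod 4 = 3; sign now -1
(805227/21697) = (2438/21697)   [reduce mod 21697]
2438 = 2^1·1219; (2/21697) = +1 since 21697 mod 8 = 1, so (2438/21697) = (+1)^1·(1219/21697); sign now -1
reciprocity: (1219/21697) = +1·(21697/1219) since 1219 mod 4 = 3, 21697 mod 4 = 1; sign now -1
(21697/1219) = (974/1219)   [reduce mod 1219]
974 = 2^1·487; (2/1219) = -1 since 1219 mod 8 = 3, so (974/1219) = (-1)^1·(487/1219); sign now +1
reciprocity: (487/1219) = -1·(1219/487) since 487 mod 4 = 3, 1219 mod 4 = 3; sign now -1
(1219/487) = (245/487)   [reduce mod 487]
reciprocity: (245/487) = +1·(487/245) since 245 mod 4 = 1, 487 mod 4 = 3; sign now -1
(487/245) = (242/245)   [reduce mod 245]
242 = 2^1·121; (2/245) = -1 since 245 mod 8 = 5, so (242/245) = (-1)^1·(121/245); sign now +1
reciprocity: (121/245) = +1·(245/121) since 121 mod 4 = 1, 245 mod 4 = 1; sign now +1
(245/121) = (3/121)   [reduce mod 121]
reciprocity: (3/121) = +1·(121/3) since 3 mod 4 = 3, 121 mod 4 = 1; sign now +1
(121/3) = (1/3)   [reduce mod 3]
(1/3) = 1; final value = sign = +1

1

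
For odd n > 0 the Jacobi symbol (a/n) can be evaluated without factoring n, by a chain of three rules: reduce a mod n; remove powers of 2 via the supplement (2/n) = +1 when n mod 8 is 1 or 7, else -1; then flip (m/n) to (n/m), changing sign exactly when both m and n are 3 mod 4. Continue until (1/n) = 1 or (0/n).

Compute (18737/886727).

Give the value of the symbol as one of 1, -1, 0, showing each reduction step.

1

flip (18737/886727) -> (886727/18737): both odd, 18737 mod 4 = 1, 886727 mod 4 = 3, so the flip contributes +1; sign now +1
(886727/18737): 886727 mod 18737 = 6088, so (886727/18737) = (6088/18737)
factor out 2^3: 6088 = 2^3·761; with 18737 mod 8 = 1, (2/18737) = +1; sign now +1; continue with (761/18737)
flip (761/18737) -> (18737/761): both odd, 761 mod 4 = 1, 18737 mod 4 = 1, so the flip contributes +1; sign now +1
(18737/761): 18737 mod 761 = 473, so (18737/761) = (473/761)
flip (473/761) -> (761/473): both odd, 473 mod 4 = 1, 761 mod 4 = 1, so the flip contributes +1; sign now +1
(761/473): 761 mod 473 = 288, so (761/473) = (288/473)
factor out 2^5: 288 = 2^5·9; with 473 mod 8 = 1, (2/473) = +1; sign now +1; continue with (9/473)
flip (9/473) -> (473/9): both odd, 9 mod 4 = 1, 473 mod 4 = 1, so the flip contributes +1; sign now +1
(473/9): 473 mod 9 = 5, so (473/9) = (5/9)
flip (5/9) -> (9/5): both odd, 5 mod 4 = 1, 9 mod 4 = 1, so the flip contributes +1; sign now +1
(9/5): 9 mod 5 = 4, so (9/5) = (4/5)
factor out 2^2: 4 = 2^2·1; with 5 mod 8 = 5, (2/5) = -1; sign now +1; continue with (1/5)
reached (1/5) = 1, so the symbol is +1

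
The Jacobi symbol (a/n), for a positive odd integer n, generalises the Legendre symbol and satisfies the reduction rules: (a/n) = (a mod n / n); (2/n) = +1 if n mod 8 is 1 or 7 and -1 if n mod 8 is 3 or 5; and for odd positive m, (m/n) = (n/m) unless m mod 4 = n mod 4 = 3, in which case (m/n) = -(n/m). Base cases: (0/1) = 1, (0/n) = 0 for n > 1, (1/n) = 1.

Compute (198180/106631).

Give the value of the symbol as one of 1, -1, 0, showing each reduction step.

1

(198180/106631): 198180 mod 106631 = 91549, so (198180/106631) = (91549/106631)
flip (91549/106631) -> (106631/91549): both odd, 91549 mod 4 = 1, 106631 mod 4 = 3, so the flip contributes +1; sign now +1
(106631/91549): 106631 mod 91549 = 15082, so (106631/91549) = (15082/91549)
factor out 2^1: 15082 = 2^1·7541; with 91549 mod 8 = 5, (2/91549) = -1; sign now -1; continue with (7541/91549)
flip (7541/91549) -> (91549/7541): both odd, 7541 mod 4 = 1, 91549 mod 4 = 1, so the flip contributes +1; sign now -1
(91549/7541): 91549 mod 7541 = 1057, so (91549/7541) = (1057/7541)
flip (1057/7541) -> (7541/1057): both odd, 1057 mod 4 = 1, 7541 mod 4 = 1, so the flip contributes +1; sign now -1
(7541/1057): 7541 mod 1057 = 142, so (7541/1057) = (142/1057)
factor out 2^1: 142 = 2^1·71; with 1057 mod 8 = 1, (2/1057) = +1; sign now -1; continue with (71/1057)
flip (71/1057) -> (1057/71): both odd, 71 mod 4 = 3, 1057 mod 4 = 1, so the flip contributes +1; sign now -1
(1057/71): 1057 mod 71 = 63, so (1057/71) = (63/71)
flip (63/71) -> (71/63): both odd, 63 mod 4 = 3, 71 mod 4 = 3, so the flip contributes -1; sign now +1
(71/63): 71 mod 63 = 8, so (71/63) = (8/63)
factor out 2^3: 8 = 2^3·1; with 63 mod 8 = 7, (2/63) = +1; sign now +1; continue with (1/63)
reached (1/63) = 1, so the symbol is +1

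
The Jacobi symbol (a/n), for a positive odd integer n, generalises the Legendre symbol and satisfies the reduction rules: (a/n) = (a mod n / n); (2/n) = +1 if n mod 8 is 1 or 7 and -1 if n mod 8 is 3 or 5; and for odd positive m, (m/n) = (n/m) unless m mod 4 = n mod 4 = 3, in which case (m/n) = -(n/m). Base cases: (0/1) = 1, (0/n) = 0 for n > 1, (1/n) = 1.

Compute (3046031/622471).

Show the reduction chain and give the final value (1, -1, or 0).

1

(3046031/622471) = (556147/622471)   [reduce mod 622471]
reciprocity: (556147/622471) = -1·(622471/556147) since 556147 mod 4 = 3, 622471 mod 4 = 3; sign now -1
(622471/556147) = (66324/556147)   [reduce mod 556147]
66324 = 2^2·16581; (2/556147) = -1 since 556147 mod 8 = 3, so (66324/556147) = (-1)^2·(16581/556147); sign now -1
reciprocity: (16581/556147) = +1·(556147/16581) since 16581 mod 4 = 1, 556147 mod 4 = 3; sign now -1
(556147/16581) = (8974/16581)   [reduce mod 16581]
8974 = 2^1·4487; (2/16581) = -1 since 16581 mod 8 = 5, so (8974/16581) = (-1)^1·(4487/16581); sign now +1
reciprocity: (4487/16581) = +1·(16581/4487) since 4487 mod 4 = 3, 16581 mod 4 = 1; sign now +1
(16581/4487) = (3120/4487)   [reduce mod 4487]
3120 = 2^4·195; (2/4487) = +1 since 4487 mod 8 = 7, so (3120/4487) = (+1)^4·(195/4487); sign now +1
reciprocity: (195/4487) = -1·(4487/195) since 195 mod 4 = 3, 4487 mod 4 = 3; sign now -1
(4487/195) = (2/195)   [reduce mod 195]
2 = 2^1·1; (2/195) = -1 since 195 mod 8 = 3, so (2/195) = (-1)^1·(1/195); sign now +1
(1/195) = 1; final value = sign = +1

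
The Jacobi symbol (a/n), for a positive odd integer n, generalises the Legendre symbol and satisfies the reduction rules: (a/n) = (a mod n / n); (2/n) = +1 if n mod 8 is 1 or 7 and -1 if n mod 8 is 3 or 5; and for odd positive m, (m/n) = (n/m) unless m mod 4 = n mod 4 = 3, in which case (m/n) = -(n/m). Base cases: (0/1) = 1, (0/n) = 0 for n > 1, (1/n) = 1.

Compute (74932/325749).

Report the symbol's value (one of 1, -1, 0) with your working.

factor out 2^2: 74932 = 2^2·18733; with 325749 mod 8 = 5, (2/325749) = -1; sign now +1; continue with (18733/325749)
flip (18733/325749) -> (325749/18733): both odd, 18733 mod 4 = 1, 325749 mod 4 = 1, so the flip contributes +1; sign now +1
(325749/18733): 325749 mod 18733 = 7288, so (325749/18733) = (7288/18733)
factor out 2^3: 7288 = 2^3·911; with 18733 mod 8 = 5, (2/18733) = -1; sign now -1; continue with (911/18733)
flip (911/18733) -> (18733/911): both odd, 911 mod 4 = 3, 18733 mod 4 = 1, so the flip contributes +1; sign now -1
(18733/911): 18733 mod 911 = 513, so (18733/911) = (513/911)
flip (513/911) -> (911/513): both odd, 513 mod 4 = 1, 911 mod 4 = 3, so the flip contributes +1; sign now -1
(911/513): 911 mod 513 = 398, so (911/513) = (398/513)
factor out 2^1: 398 = 2^1·199; with 513 mod 8 = 1, (2/513) = +1; sign now -1; continue with (199/513)
flip (199/513) -> (513/199): both odd, 199 mod 4 = 3, 513 mod 4 = 1, so the flip contributes +1; sign now -1
(513/199): 513 mod 199 = 115, so (513/199) = (115/199)
flip (115/199) -> (199/115): both odd, 115 mod 4 = 3, 199 mod 4 = 3, so the flip contributes -1; sign now +1
(199/115): 199 mod 115 = 84, so (199/115) = (84/115)
factor out 2^2: 84 = 2^2·21; with 115 mod 8 = 3, (2/115) = -1; sign now +1; continue with (21/115)
flip (21/115) -> (115/21): both odd, 21 mod 4 = 1, 115 mod 4 = 3, so the flip contributes +1; sign now +1
(115/21): 115 mod 21 = 10, so (115/21) = (10/21)
factor out 2^1: 10 = 2^1·5; with 21 mod 8 = 5, (2/21) = -1; sign now -1; continue with (5/21)
flip (5/21) -> (21/5): both odd, 5 mod 4 = 1, 21 mod 4 = 1, so the flip contributes +1; sign now -1
(21/5): 21 mod 5 = 1, so (21/5) = (1/5)
reached (1/5) = 1, so the symbol is -1

-1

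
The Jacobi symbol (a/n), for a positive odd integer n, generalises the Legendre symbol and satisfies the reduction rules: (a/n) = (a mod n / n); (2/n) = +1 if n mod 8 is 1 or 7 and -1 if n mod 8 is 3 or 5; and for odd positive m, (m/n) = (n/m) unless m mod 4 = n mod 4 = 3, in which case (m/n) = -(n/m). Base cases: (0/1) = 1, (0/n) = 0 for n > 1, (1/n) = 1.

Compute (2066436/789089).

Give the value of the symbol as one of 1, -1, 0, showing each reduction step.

(2066436/789089) = (488258/789089)   [reduce mod 789089]
488258 = 2^1·244129; (2/789089) = +1 since 789089 mod 8 = 1, so (488258/789089) = (+1)^1·(244129/789089); sign now +1
reciprocity: (244129/789089) = +1·(789089/244129) since 244129 mod 4 = 1, 789089 mod 4 = 1; sign now +1
(789089/244129) = (56702/244129)   [reduce mod 244129]
56702 = 2^1·28351; (2/244129) = +1 since 244129 mod 8 = 1, so (56702/244129) = (+1)^1·(28351/244129); sign now +1
reciprocity: (28351/244129) = +1·(244129/28351) since 28351 mod 4 = 3, 244129 mod 4 = 1; sign now +1
(244129/28351) = (17321/28351)   [reduce mod 28351]
reciprocity: (17321/28351) = +1·(28351/17321) since 17321 mod 4 = 1, 28351 mod 4 = 3; sign now +1
(28351/17321) = (11030/17321)   [reduce mod 17321]
11030 = 2^1·5515; (2/17321) = +1 since 17321 mod 8 = 1, so (11030/17321) = (+1)^1·(5515/17321); sign now +1
reciprocity: (5515/17321) = +1·(17321/5515) since 5515 mod 4 = 3, 17321 mod 4 = 1; sign now +1
(17321/5515) = (776/5515)   [reduce mod 5515]
776 = 2^3·97; (2/5515) = -1 since 5515 mod 8 = 3, so (776/5515) = (-1)^3·(97/5515); sign now -1
reciprocity: (97/5515) = +1·(5515/97) since 97 mod 4 = 1, 5515 mod 4 = 3; sign now -1
(5515/97) = (83/97)   [reduce mod 97]
reciprocity: (83/97) = +1·(97/83) since 83 mod 4 = 3, 97 mod 4 = 1; sign now -1
(97/83) = (14/83)   [reduce mod 83]
14 = 2^1·7; (2/83) = -1 since 83 mod 8 = 3, so (14/83) = (-1)^1·(7/83); sign now +1
reciprocity: (7/83) = -1·(83/7) since 7 mod 4 = 3, 83 mod 4 = 3; sign now -1
(83/7) = (6/7)   [reduce mod 7]
6 = 2^1·3; (2/7) = +1 since 7 mod 8 = 7, so (6/7) = (+1)^1·(3/7); sign now -1
reciprocity: (3/7) = -1·(7/3) since 3 mod 4 = 3, 7 mod 4 = 3; sign now +1
(7/3) = (1/3)   [reduce mod 3]
(1/3) = 1; final value = sign = +1

1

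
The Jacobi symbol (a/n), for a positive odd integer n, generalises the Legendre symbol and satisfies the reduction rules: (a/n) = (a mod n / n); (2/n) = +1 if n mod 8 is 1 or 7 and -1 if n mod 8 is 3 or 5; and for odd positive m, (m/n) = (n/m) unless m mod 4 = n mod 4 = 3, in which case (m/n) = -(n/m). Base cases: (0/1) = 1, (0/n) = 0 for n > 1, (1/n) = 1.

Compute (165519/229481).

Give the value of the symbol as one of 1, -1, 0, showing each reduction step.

flip (165519/229481) -> (229481/165519): both odd, 165519 mod 4 = 3, 229481 mod 4 = 1, so the flip contributes +1; sign now +1
(229481/165519): 229481 mod 165519 = 63962, so (229481/165519) = (63962/165519)
factor out 2^1: 63962 = 2^1·31981; with 165519 mod 8 = 7, (2/165519) = +1; sign now +1; continue with (31981/165519)
flip (31981/165519) -> (165519/31981): both odd, 31981 mod 4 = 1, 165519 mod 4 = 3, so the flip contributes +1; sign now +1
(165519/31981): 165519 mod 31981 = 5614, so (165519/31981) = (5614/31981)
factor out 2^1: 5614 = 2^1·2807; with 31981 mod 8 = 5, (2/31981) = -1; sign now -1; continue with (2807/31981)
flip (2807/31981) -> (31981/2807): both odd, 2807 mod 4 = 3, 31981 mod 4 = 1, so the flip contributes +1; sign now -1
(31981/2807): 31981 mod 2807 = 1104, so (31981/2807) = (1104/2807)
factor out 2^4: 1104 = 2^4·69; with 2807 mod 8 = 7, (2/2807) = +1; sign now -1; continue with (69/2807)
flip (69/2807) -> (2807/69): both odd, 69 mod 4 = 1, 2807 mod 4 = 3, so the flip contributes +1; sign now -1
(2807/69): 2807 mod 69 = 47, so (2807/69) = (47/69)
flip (47/69) -> (69/47): both odd, 47 mod 4 = 3, 69 mod 4 = 1, so the flip contributes +1; sign now -1
(69/47): 69 mod 47 = 22, so (69/47) = (22/47)
factor out 2^1: 22 = 2^1·11; with 47 mod 8 = 7, (2/47) = +1; sign now -1; continue with (11/47)
flip (11/47) -> (47/11): both odd, 11 mod 4 = 3, 47 mod 4 = 3, so the flip contributes -1; sign now +1
(47/11): 47 mod 11 = 3, so (47/11) = (3/11)
flip (3/11) -> (11/3): both odd, 3 mod 4 = 3, 11 mod 4 = 3, so the flip contributes -1; sign now -1
(11/3): 11 mod 3 = 2, so (11/3) = (2/3)
factor out 2^1: 2 = 2^1·1; with 3 mod 8 = 3, (2/3) = -1; sign now +1; continue with (1/3)
reached (1/3) = 1, so the symbol is +1

1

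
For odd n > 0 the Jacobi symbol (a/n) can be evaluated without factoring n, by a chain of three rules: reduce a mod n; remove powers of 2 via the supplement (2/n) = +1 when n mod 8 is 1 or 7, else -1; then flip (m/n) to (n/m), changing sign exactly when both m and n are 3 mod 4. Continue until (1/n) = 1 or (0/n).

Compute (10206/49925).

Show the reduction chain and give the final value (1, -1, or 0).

factor out 2^1: 10206 = 2^1·5103; with 49925 mod 8 = 5, (2/49925) = -1; sign now -1; continue with (5103/49925)
flip (5103/49925) -> (49925/5103): both odd, 5103 mod 4 = 3, 49925 mod 4 = 1, so the flip contributes +1; sign now -1
(49925/5103): 49925 mod 5103 = 3998, so (49925/5103) = (3998/5103)
factor out 2^1: 3998 = 2^1·1999; with 5103 mod 8 = 7, (2/5103) = +1; sign now -1; continue with (1999/5103)
flip (1999/5103) -> (5103/1999): both odd, 1999 mod 4 = 3, 5103 mod 4 = 3, so the flip contributes -1; sign now +1
(5103/1999): 5103 mod 1999 = 1105, so (5103/1999) = (1105/1999)
flip (1105/1999) -> (1999/1105): both odd, 1105 mod 4 = 1, 1999 mod 4 = 3, so the flip contributes +1; sign now +1
(1999/1105): 1999 mod 1105 = 894, so (1999/1105) = (894/1105)
factor out 2^1: 894 = 2^1·447; with 1105 mod 8 = 1, (2/1105) = +1; sign now +1; continue with (447/1105)
flip (447/1105) -> (1105/447): both odd, 447 mod 4 = 3, 1105 mod 4 = 1, so the flip contributes +1; sign now +1
(1105/447): 1105 mod 447 = 211, so (1105/447) = (211/447)
flip (211/447) -> (447/211): both odd, 211 mod 4 = 3, 447 mod 4 = 3, so the flip contributes -1; sign now -1
(447/211): 447 mod 211 = 25, so (447/211) = (25/211)
flip (25/211) -> (211/25): both odd, 25 mod 4 = 1, 211 mod 4 = 3, so the flip contributes +1; sign now -1
(211/25): 211 mod 25 = 11, so (211/25) = (11/25)
flip (11/25) -> (25/11): both odd, 11 mod 4 = 3, 25 mod 4 = 1, so the flip contributes +1; sign now -1
(25/11): 25 mod 11 = 3, so (25/11) = (3/11)
flip (3/11) -> (11/3): both odd, 3 mod 4 = 3, 11 mod 4 = 3, so the flip contributes -1; sign now +1
(11/3): 11 mod 3 = 2, so (11/3) = (2/3)
factor out 2^1: 2 = 2^1·1; with 3 mod 8 = 3, (2/3) = -1; sign now -1; continue with (1/3)
reached (1/3) = 1, so the symbol is -1

-1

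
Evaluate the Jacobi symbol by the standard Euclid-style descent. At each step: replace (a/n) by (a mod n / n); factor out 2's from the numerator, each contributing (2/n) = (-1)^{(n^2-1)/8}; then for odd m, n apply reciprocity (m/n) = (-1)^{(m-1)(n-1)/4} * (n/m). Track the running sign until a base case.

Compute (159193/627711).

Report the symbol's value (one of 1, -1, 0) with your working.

1

flip (159193/627711) -> (627711/159193): both odd, 159193 mod 4 = 1, 627711 mod 4 = 3, so the flip contributes +1; sign now +1
(627711/159193): 627711 mod 159193 = 150132, so (627711/159193) = (150132/159193)
factor out 2^2: 150132 = 2^2·37533; with 159193 mod 8 = 1, (2/159193) = +1; sign now +1; continue with (37533/159193)
flip (37533/159193) -> (159193/37533): both odd, 37533 mod 4 = 1, 159193 mod 4 = 1, so the flip contributes +1; sign now +1
(159193/37533): 159193 mod 37533 = 9061, so (159193/37533) = (9061/37533)
flip (9061/37533) -> (37533/9061): both odd, 9061 mod 4 = 1, 37533 mod 4 = 1, so the flip contributes +1; sign now +1
(37533/9061): 37533 mod 9061 = 1289, so (37533/9061) = (1289/9061)
flip (1289/9061) -> (9061/1289): both odd, 1289 mod 4 = 1, 9061 mod 4 = 1, so the flip contributes +1; sign now +1
(9061/1289): 9061 mod 1289 = 38, so (9061/1289) = (38/1289)
factor out 2^1: 38 = 2^1·19; with 1289 mod 8 = 1, (2/1289) = +1; sign now +1; continue with (19/1289)
flip (19/1289) -> (1289/19): both odd, 19 mod 4 = 3, 1289 mod 4 = 1, so the flip contributes +1; sign now +1
(1289/19): 1289 mod 19 = 16, so (1289/19) = (16/19)
factor out 2^4: 16 = 2^4·1; with 19 mod 8 = 3, (2/19) = -1; sign now +1; continue with (1/19)
reached (1/19) = 1, so the symbol is +1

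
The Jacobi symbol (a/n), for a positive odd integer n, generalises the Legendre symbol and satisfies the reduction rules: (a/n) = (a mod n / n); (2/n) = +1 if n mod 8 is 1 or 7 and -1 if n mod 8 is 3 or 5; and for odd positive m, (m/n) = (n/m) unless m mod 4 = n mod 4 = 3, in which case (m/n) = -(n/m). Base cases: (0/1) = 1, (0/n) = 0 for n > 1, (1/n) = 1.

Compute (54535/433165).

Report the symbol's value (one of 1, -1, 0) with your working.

flip (54535/433165) -> (433165/54535): both odd, 54535 mod 4 = 3, 433165 mod 4 = 1, so the flip contributes +1; sign now +1
(433165/54535): 433165 mod 54535 = 51420, so (433165/54535) = (51420/54535)
factor out 2^2: 51420 = 2^2·12855; with 54535 mod 8 = 7, (2/54535) = +1; sign now +1; continue with (12855/54535)
flip (12855/54535) -> (54535/12855): both odd, 12855 mod 4 = 3, 54535 mod 4 = 3, so the flip contributes -1; sign now -1
(54535/12855): 54535 mod 12855 = 3115, so (54535/12855) = (3115/12855)
flip (3115/12855) -> (12855/3115): both odd, 3115 mod 4 = 3, 12855 mod 4 = 3, so the flip contributes -1; sign now +1
(12855/3115): 12855 mod 3115 = 395, so (12855/3115) = (395/3115)
flip (395/3115) -> (3115/395): both odd, 395 mod 4 = 3, 3115 mod 4 = 3, so the flip contributes -1; sign now -1
(3115/395): 3115 mod 395 = 350, so (3115/395) = (350/395)
factor out 2^1: 350 = 2^1·175; with 395 mod 8 = 3, (2/395) = -1; sign now +1; continue with (175/395)
flip (175/395) -> (395/175): both odd, 175 mod 4 = 3, 395 mod 4 = 3, so the flip contributes -1; sign now -1
(395/175): 395 mod 175 = 45, so (395/175) = (45/175)
flip (45/175) -> (175/45): both odd, 45 mod 4 = 1, 175 mod 4 = 3, so the flip contributes +1; sign now -1
(175/45): 175 mod 45 = 40, so (175/45) = (40/45)
factor out 2^3: 40 = 2^3·5; with 45 mod 8 = 5, (2/45) = -1; sign now +1; continue with (5/45)
flip (5/45) -> (45/5): both odd, 5 mod 4 = 1, 45 mod 4 = 1, so the flip contributes +1; sign now +1
(45/5): 45 mod 5 = 0, so (45/5) = (0/5)
reached (0/5); gcd(a, n) > 1, so (0/5) = 0 and the symbol is 0

0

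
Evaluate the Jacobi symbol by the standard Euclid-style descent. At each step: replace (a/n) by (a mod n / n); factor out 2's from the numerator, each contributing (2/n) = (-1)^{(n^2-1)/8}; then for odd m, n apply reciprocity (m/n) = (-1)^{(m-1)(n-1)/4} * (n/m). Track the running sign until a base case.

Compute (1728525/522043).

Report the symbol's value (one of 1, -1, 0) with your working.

(1728525/522043): 1728525 mod 522043 = 162396, so (1728525/522043) = (162396/522043)
factor out 2^2: 162396 = 2^2·40599; with 522043 mod 8 = 3, (2/522043) = -1; sign now +1; continue with (40599/522043)
flip (40599/522043) -> (522043/40599): both odd, 40599 mod 4 = 3, 522043 mod 4 = 3, so the flip contributes -1; sign now -1
(522043/40599): 522043 mod 40599 = 34855, so (522043/40599) = (34855/40599)
flip (34855/40599) -> (40599/34855): both odd, 34855 mod 4 = 3, 40599 mod 4 = 3, so the flip contributes -1; sign now +1
(40599/34855): 40599 mod 34855 = 5744, so (40599/34855) = (5744/34855)
factor out 2^4: 5744 = 2^4·359; with 34855 mod 8 = 7, (2/34855) = +1; sign now +1; continue with (359/34855)
flip (359/34855) -> (34855/359): both odd, 359 mod 4 = 3, 34855 mod 4 = 3, so the flip contributes -1; sign now -1
(34855/359): 34855 mod 359 = 32, so (34855/359) = (32/359)
factor out 2^5: 32 = 2^5·1; with 359 mod 8 = 7, (2/359) = +1; sign now -1; continue with (1/359)
reached (1/359) = 1, so the symbol is -1

-1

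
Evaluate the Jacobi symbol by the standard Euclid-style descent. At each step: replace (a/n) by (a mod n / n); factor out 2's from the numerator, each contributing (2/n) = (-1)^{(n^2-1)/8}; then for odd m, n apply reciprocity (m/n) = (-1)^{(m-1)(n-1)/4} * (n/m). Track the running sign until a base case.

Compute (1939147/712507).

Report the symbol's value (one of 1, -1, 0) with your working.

(1939147/712507) = (514133/712507)   [reduce mod 712507]
reciprocity: (514133/712507) = +1·(712507/514133) since 514133 mod 4 = 1, 712507 mod 4 = 3; sign now +1
(712507/514133) = (198374/514133)   [reduce mod 514133]
198374 = 2^1·99187; (2/514133) = -1 since 514133 mod 8 = 5, so (198374/514133) = (-1)^1·(99187/514133); sign now -1
reciprocity: (99187/514133) = +1·(514133/99187) since 99187 mod 4 = 3, 514133 mod 4 = 1; sign now -1
(514133/99187) = (18198/99187)   [reduce mod 99187]
18198 = 2^1·9099; (2/99187) = -1 since 99187 mod 8 = 3, so (18198/99187) = (-1)^1·(9099/99187); sign now +1
reciprocity: (9099/99187) = -1·(99187/9099) since 9099 mod 4 = 3, 99187 mod 4 = 3; sign now -1
(99187/9099) = (8197/9099)   [reduce mod 9099]
reciprocity: (8197/9099) = +1·(9099/8197) since 8197 mod 4 = 1, 9099 mod 4 = 3; sign now -1
(9099/8197) = (902/8197)   [reduce mod 8197]
902 = 2^1·451; (2/8197) = -1 since 8197 mod 8 = 5, so (902/8197) = (-1)^1·(451/8197); sign now +1
reciprocity: (451/8197) = +1·(8197/451) since 451 mod 4 = 3, 8197 mod 4 = 1; sign now +1
(8197/451) = (79/451)   [reduce mod 451]
reciprocity: (79/451) = -1·(451/79) since 79 mod 4 = 3, 451 mod 4 = 3; sign now -1
(451/79) = (56/79)   [reduce mod 79]
56 = 2^3·7; (2/79) = +1 since 79 mod 8 = 7, so (56/79) = (+1)^3·(7/79); sign now -1
reciprocity: (7/79) = -1·(79/7) since 7 mod 4 = 3, 79 mod 4 = 3; sign now +1
(79/7) = (2/7)   [reduce mod 7]
2 = 2^1·1; (2/7) = +1 since 7 mod 8 = 7, so (2/7) = (+1)^1·(1/7); sign now +1
(1/7) = 1; final value = sign = +1

1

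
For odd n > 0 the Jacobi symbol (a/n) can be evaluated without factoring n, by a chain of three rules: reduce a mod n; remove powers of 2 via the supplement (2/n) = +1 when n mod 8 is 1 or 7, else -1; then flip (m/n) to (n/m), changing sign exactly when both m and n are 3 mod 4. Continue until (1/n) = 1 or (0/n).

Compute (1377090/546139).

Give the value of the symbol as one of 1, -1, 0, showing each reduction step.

(1377090/546139): 1377090 mod 546139 = 284812, so (1377090/546139) = (284812/546139)
factor out 2^2: 284812 = 2^2·71203; with 546139 mod 8 = 3, (2/546139) = -1; sign now +1; continue with (71203/546139)
flip (71203/546139) -> (546139/71203): both odd, 71203 mod 4 = 3, 546139 mod 4 = 3, so the flip contributes -1; sign now -1
(546139/71203): 546139 mod 71203 = 47718, so (546139/71203) = (47718/71203)
factor out 2^1: 47718 = 2^1·23859; with 71203 mod 8 = 3, (2/71203) = -1; sign now +1; continue with (23859/71203)
flip (23859/71203) -> (71203/23859): both odd, 23859 mod 4 = 3, 71203 mod 4 = 3, so the flip contributes -1; sign now -1
(71203/23859): 71203 mod 23859 = 23485, so (71203/23859) = (23485/23859)
flip (23485/23859) -> (23859/23485): both odd, 23485 mod 4 = 1, 23859 mod 4 = 3, so the flip contributes +1; sign now -1
(23859/23485): 23859 mod 23485 = 374, so (23859/23485) = (374/23485)
factor out 2^1: 374 = 2^1·187; with 23485 mod 8 = 5, (2/23485) = -1; sign now +1; continue with (187/23485)
flip (187/23485) -> (23485/187): both odd, 187 mod 4 = 3, 23485 mod 4 = 1, so the flip contributes +1; sign now +1
(23485/187): 23485 mod 187 = 110, so (23485/187) = (110/187)
factor out 2^1: 110 = 2^1·55; with 187 mod 8 = 3, (2/187) = -1; sign now -1; continue with (55/187)
flip (55/187) -> (187/55): both odd, 55 mod 4 = 3, 187 mod 4 = 3, so the flip contributes -1; sign now +1
(187/55): 187 mod 55 = 22, so (187/55) = (22/55)
factor out 2^1: 22 = 2^1·11; with 55 mod 8 = 7, (2/55) = +1; sign now +1; continue with (11/55)
flip (11/55) -> (55/11): both odd, 11 mod 4 = 3, 55 mod 4 = 3, so the flip contributes -1; sign now -1
(55/11): 55 mod 11 = 0, so (55/11) = (0/11)
reached (0/11); gcd(a, n) > 1, so (0/11) = 0 and the symbol is 0

0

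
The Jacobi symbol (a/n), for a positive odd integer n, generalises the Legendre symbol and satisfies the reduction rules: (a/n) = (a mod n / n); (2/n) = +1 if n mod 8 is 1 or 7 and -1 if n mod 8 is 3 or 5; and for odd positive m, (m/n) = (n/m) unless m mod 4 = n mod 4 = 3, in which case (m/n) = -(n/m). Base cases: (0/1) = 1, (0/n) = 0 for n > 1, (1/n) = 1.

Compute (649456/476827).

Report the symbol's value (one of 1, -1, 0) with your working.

-1

(649456/476827) = (172629/476827)   [reduce mod 476827]
reciprocity: (172629/476827) = +1·(476827/172629) since 172629 mod 4 = 1, 476827 mod 4 = 3; sign now +1
(476827/172629) = (131569/172629)   [reduce mod 172629]
reciprocity: (131569/172629) = +1·(172629/131569) since 131569 mod 4 = 1, 172629 mod 4 = 1; sign now +1
(172629/131569) = (41060/131569)   [reduce mod 131569]
41060 = 2^2·10265; (2/131569) = +1 since 131569 mod 8 = 1, so (41060/131569) = (+1)^2·(10265/131569); sign now +1
reciprocity: (10265/131569) = +1·(131569/10265) since 10265 mod 4 = 1, 131569 mod 4 = 1; sign now +1
(131569/10265) = (8389/10265)   [reduce mod 10265]
reciprocity: (8389/10265) = +1·(10265/8389) since 8389 mod 4 = 1, 10265 mod 4 = 1; sign now +1
(10265/8389) = (1876/8389)   [reduce mod 8389]
1876 = 2^2·469; (2/8389) = -1 since 8389 mod 8 = 5, so (1876/8389) = (-1)^2·(469/8389); sign now +1
reciprocity: (469/8389) = +1·(8389/469) since 469 mod 4 = 1, 8389 mod 4 = 1; sign now +1
(8389/469) = (416/469)   [reduce mod 469]
416 = 2^5·13; (2/469) = -1 since 469 mod 8 = 5, so (416/469) = (-1)^5·(13/469); sign now -1
reciprocity: (13/469) = +1·(469/13) since 13 mod 4 = 1, 469 mod 4 = 1; sign now -1
(469/13) = (1/13)   [reduce mod 13]
(1/13) = 1; final value = sign = -1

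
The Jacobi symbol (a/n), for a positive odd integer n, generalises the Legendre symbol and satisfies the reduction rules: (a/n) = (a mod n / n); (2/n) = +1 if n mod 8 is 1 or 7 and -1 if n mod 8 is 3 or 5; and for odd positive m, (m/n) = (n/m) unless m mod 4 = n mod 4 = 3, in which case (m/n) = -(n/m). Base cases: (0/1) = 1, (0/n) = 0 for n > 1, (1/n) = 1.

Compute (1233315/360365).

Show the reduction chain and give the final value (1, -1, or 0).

0

(1233315/360365) = (152220/360365)   [reduce mod 360365]
152220 = 2^2·38055; (2/360365) = -1 since 360365 mod 8 = 5, so (152220/360365) = (-1)^2·(38055/360365); sign now +1
reciprocity: (38055/360365) = +1·(360365/38055) since 38055 mod 4 = 3, 360365 mod 4 = 1; sign now +1
(360365/38055) = (17870/38055)   [reduce mod 38055]
17870 = 2^1·8935; (2/38055) = +1 since 38055 mod 8 = 7, so (17870/38055) = (+1)^1·(8935/38055); sign now +1
reciprocity: (8935/38055) = -1·(38055/8935) since 8935 mod 4 = 3, 38055 mod 4 = 3; sign now -1
(38055/8935) = (2315/8935)   [reduce mod 8935]
reciprocity: (2315/8935) = -1·(8935/2315) since 2315 mod 4 = 3, 8935 mod 4 = 3; sign now +1
(8935/2315) = (1990/2315)   [reduce mod 2315]
1990 = 2^1·995; (2/2315) = -1 since 2315 mod 8 = 3, so (1990/2315) = (-1)^1·(995/2315); sign now -1
reciprocity: (995/2315) = -1·(2315/995) since 995 mod 4 = 3, 2315 mod 4 = 3; sign now +1
(2315/995) = (325/995)   [reduce mod 995]
reciprocity: (325/995) = +1·(995/325) since 325 mod 4 = 1, 995 mod 4 = 3; sign now +1
(995/325) = (20/325)   [reduce mod 325]
20 = 2^2·5; (2/325) = -1 since 325 mod 8 = 5, so (20/325) = (-1)^2·(5/325); sign now +1
reciprocity: (5/325) = +1·(325/5) since 5 mod 4 = 1, 325 mod 4 = 1; sign now +1
(325/5) = (0/5)   [reduce mod 5]
(0/5) = 0   [gcd(a, n) > 1]; final value = 0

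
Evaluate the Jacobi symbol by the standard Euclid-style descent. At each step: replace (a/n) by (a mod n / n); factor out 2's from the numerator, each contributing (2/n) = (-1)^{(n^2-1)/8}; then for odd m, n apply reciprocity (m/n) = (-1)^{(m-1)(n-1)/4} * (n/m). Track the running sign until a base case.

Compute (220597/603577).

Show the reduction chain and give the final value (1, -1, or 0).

flip (220597/603577) -> (603577/220597): both odd, 220597 mod 4 = 1, 603577 mod 4 = 1, so the flip contributes +1; sign now +1
(603577/220597): 603577 mod 220597 = 162383, so (603577/220597) = (162383/220597)
flip (162383/220597) -> (220597/162383): both odd, 162383 mod 4 = 3, 220597 mod 4 = 1, so the flip contributes +1; sign now +1
(220597/162383): 220597 mod 162383 = 58214, so (220597/162383) = (58214/162383)
factor out 2^1: 58214 = 2^1·29107; with 162383 mod 8 = 7, (2/162383) = +1; sign now +1; continue with (29107/162383)
flip (29107/162383) -> (162383/29107): both odd, 29107 mod 4 = 3, 162383 mod 4 = 3, so the flip contributes -1; sign now -1
(162383/29107): 162383 mod 29107 = 16848, so (162383/29107) = (16848/29107)
factor out 2^4: 16848 = 2^4·1053; with 29107 mod 8 = 3, (2/29107) = -1; sign now -1; continue with (1053/29107)
flip (1053/29107) -> (29107/1053): both odd, 1053 mod 4 = 1, 29107 mod 4 = 3, so the flip contributes +1; sign now -1
(29107/1053): 29107 mod 1053 = 676, so (29107/1053) = (676/1053)
factor out 2^2: 676 = 2^2·169; with 1053 mod 8 = 5, (2/1053) = -1; sign now -1; continue with (169/1053)
flip (169/1053) -> (1053/169): both odd, 169 mod 4 = 1, 1053 mod 4 = 1, so the flip contributes +1; sign now -1
(1053/169): 1053 mod 169 = 39, so (1053/169) = (39/169)
flip (39/169) -> (169/39): both odd, 39 mod 4 = 3, 169 mod 4 = 1, so the flip contributes +1; sign now -1
(169/39): 169 mod 39 = 13, so (169/39) = (13/39)
flip (13/39) -> (39/13): both odd, 13 mod 4 = 1, 39 mod 4 = 3, so the flip contributes +1; sign now -1
(39/13): 39 mod 13 = 0, so (39/13) = (0/13)
reached (0/13); gcd(a, n) > 1, so (0/13) = 0 and the symbol is 0

0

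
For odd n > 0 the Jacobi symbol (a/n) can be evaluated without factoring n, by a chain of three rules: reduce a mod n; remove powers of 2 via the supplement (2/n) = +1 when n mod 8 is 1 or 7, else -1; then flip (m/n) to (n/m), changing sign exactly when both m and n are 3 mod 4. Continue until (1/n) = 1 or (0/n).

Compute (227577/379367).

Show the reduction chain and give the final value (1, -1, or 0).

flip (227577/379367) -> (379367/227577): both odd, 227577 mod 4 = 1, 379367 mod 4 = 3, so the flip contributes +1; sign now +1
(379367/227577): 379367 mod 227577 = 151790, so (379367/227577) = (151790/227577)
factor out 2^1: 151790 = 2^1·75895; with 227577 mod 8 = 1, (2/227577) = +1; sign now +1; continue with (75895/227577)
flip (75895/227577) -> (227577/75895): both odd, 75895 mod 4 = 3, 227577 mod 4 = 1, so the flip contributes +1; sign now +1
(227577/75895): 227577 mod 75895 = 75787, so (227577/75895) = (75787/75895)
flip (75787/75895) -> (75895/75787): both odd, 75787 mod 4 = 3, 75895 mod 4 = 3, so the flip contributes -1; sign now -1
(75895/75787): 75895 mod 75787 = 108, so (75895/75787) = (108/75787)
factor out 2^2: 108 = 2^2·27; with 75787 mod 8 = 3, (2/75787) = -1; sign now -1; continue with (27/75787)
flip (27/75787) -> (75787/27): both odd, 27 mod 4 = 3, 75787 mod 4 = 3, so the flip contributes -1; sign now +1
(75787/27): 75787 mod 27 = 25, so (75787/27) = (25/27)
flip (25/27) -> (27/25): both odd, 25 mod 4 = 1, 27 mod 4 = 3, so the flip contributes +1; sign now +1
(27/25): 27 mod 25 = 2, so (27/25) = (2/25)
factor out 2^1: 2 = 2^1·1; with 25 mod 8 = 1, (2/25) = +1; sign now +1; continue with (1/25)
reached (1/25) = 1, so the symbol is +1

1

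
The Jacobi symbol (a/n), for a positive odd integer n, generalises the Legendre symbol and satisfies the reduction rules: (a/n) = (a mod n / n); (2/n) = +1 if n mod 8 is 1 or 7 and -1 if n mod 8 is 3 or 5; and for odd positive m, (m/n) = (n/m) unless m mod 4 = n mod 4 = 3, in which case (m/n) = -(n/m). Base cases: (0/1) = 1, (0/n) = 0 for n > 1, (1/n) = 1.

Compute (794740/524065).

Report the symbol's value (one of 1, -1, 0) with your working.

0

(794740/524065): 794740 mod 524065 = 270675, so (794740/524065) = (270675/524065)
flip (270675/524065) -> (524065/270675): both odd, 270675 mod 4 = 3, 524065 mod 4 = 1, so the flip contributes +1; sign now +1
(524065/270675): 524065 mod 270675 = 253390, so (524065/270675) = (253390/270675)
factor out 2^1: 253390 = 2^1·126695; with 270675 mod 8 = 3, (2/270675) = -1; sign now -1; continue with (126695/270675)
flip (126695/270675) -> (270675/126695): both odd, 126695 mod 4 = 3, 270675 mod 4 = 3, so the flip contributes -1; sign now +1
(270675/126695): 270675 mod 126695 = 17285, so (270675/126695) = (17285/126695)
flip (17285/126695) -> (126695/17285): both odd, 17285 mod 4 = 1, 126695 mod 4 = 3, so the flip contributes +1; sign now +1
(126695/17285): 126695 mod 17285 = 5700, so (126695/17285) = (5700/17285)
factor out 2^2: 5700 = 2^2·1425; with 17285 mod 8 = 5, (2/17285) = -1; sign now +1; continue with (1425/17285)
flip (1425/17285) -> (17285/1425): both odd, 1425 mod 4 = 1, 17285 mod 4 = 1, so the flip contributes +1; sign now +1
(17285/1425): 17285 mod 1425 = 185, so (17285/1425) = (185/1425)
flip (185/1425) -> (1425/185): both odd, 185 mod 4 = 1, 1425 mod 4 = 1, so the flip contributes +1; sign now +1
(1425/185): 1425 mod 185 = 130, so (1425/185) = (130/185)
factor out 2^1: 130 = 2^1·65; with 185 mod 8 = 1, (2/185) = +1; sign now +1; continue with (65/185)
flip (65/185) -> (185/65): both odd, 65 mod 4 = 1, 185 mod 4 = 1, so the flip contributes +1; sign now +1
(185/65): 185 mod 65 = 55, so (185/65) = (55/65)
flip (55/65) -> (65/55): both odd, 55 mod 4 = 3, 65 mod 4 = 1, so the flip contributes +1; sign now +1
(65/55): 65 mod 55 = 10, so (65/55) = (10/55)
factor out 2^1: 10 = 2^1·5; with 55 mod 8 = 7, (2/55) = +1; sign now +1; continue with (5/55)
flip (5/55) -> (55/5): both odd, 5 mod 4 = 1, 55 mod 4 = 3, so the flip contributes +1; sign now +1
(55/5): 55 mod 5 = 0, so (55/5) = (0/5)
reached (0/5); gcd(a, n) > 1, so (0/5) = 0 and the symbol is 0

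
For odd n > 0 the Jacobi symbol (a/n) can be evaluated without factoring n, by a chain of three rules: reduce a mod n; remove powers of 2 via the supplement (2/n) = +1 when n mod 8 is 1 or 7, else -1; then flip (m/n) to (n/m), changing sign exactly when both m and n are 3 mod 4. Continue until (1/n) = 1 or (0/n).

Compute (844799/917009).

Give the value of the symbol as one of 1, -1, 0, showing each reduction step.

reciprocity: (844799/917009) = +1·(917009/844799) since 844799 mod 4 = 3, 917009 mod 4 = 1; sign now +1
(917009/844799) = (72210/844799)   [reduce mod 844799]
72210 = 2^1·36105; (2/844799) = +1 since 844799 mod 8 = 7, so (72210/844799) = (+1)^1·(36105/844799); sign now +1
reciprocity: (36105/844799) = +1·(844799/36105) since 36105 mod 4 = 1, 844799 mod 4 = 3; sign now +1
(844799/36105) = (14384/36105)   [reduce mod 36105]
14384 = 2^4·899; (2/36105) = +1 since 36105 mod 8 = 1, so (14384/36105) = (+1)^4·(899/36105); sign now +1
reciprocity: (899/36105) = +1·(36105/899) since 899 mod 4 = 3, 36105 mod 4 = 1; sign now +1
(36105/899) = (145/899)   [reduce mod 899]
reciprocity: (145/899) = +1·(899/145) since 145 mod 4 = 1, 899 mod 4 = 3; sign now +1
(899/145) = (29/145)   [reduce mod 145]
reciprocity: (29/145) = +1·(145/29) since 29 mod 4 = 1, 145 mod 4 = 1; sign now +1
(145/29) = (0/29)   [reduce mod 29]
(0/29) = 0   [gcd(a, n) > 1]; final value = 0

0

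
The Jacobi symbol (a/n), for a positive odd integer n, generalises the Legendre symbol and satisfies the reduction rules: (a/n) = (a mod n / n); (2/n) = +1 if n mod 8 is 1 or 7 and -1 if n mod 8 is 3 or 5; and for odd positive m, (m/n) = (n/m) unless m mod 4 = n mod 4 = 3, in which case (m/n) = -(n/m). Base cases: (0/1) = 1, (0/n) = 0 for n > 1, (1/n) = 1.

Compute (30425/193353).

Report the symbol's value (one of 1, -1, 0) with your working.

-1

reciprocity: (30425/193353) = +1·(193353/30425) since 30425 mod 4 = 1, 193353 mod 4 = 1; sign now +1
(193353/30425) = (10803/30425)   [reduce mod 30425]
reciprocity: (10803/30425) = +1·(30425/10803) since 10803 mod 4 = 3, 30425 mod 4 = 1; sign now +1
(30425/10803) = (8819/10803)   [reduce mod 10803]
reciprocity: (8819/10803) = -1·(10803/8819) since 8819 mod 4 = 3, 10803 mod 4 = 3; sign now -1
(10803/8819) = (1984/8819)   [reduce mod 8819]
1984 = 2^6·31; (2/8819) = -1 since 8819 mod 8 = 3, so (1984/8819) = (-1)^6·(31/8819); sign now -1
reciprocity: (31/8819) = -1·(8819/31) since 31 mod 4 = 3, 8819 mod 4 = 3; sign now +1
(8819/31) = (15/31)   [reduce mod 31]
reciprocity: (15/31) = -1·(31/15) since 15 mod 4 = 3, 31 mod 4 = 3; sign now -1
(31/15) = (1/15)   [reduce mod 15]
(1/15) = 1; final value = sign = -1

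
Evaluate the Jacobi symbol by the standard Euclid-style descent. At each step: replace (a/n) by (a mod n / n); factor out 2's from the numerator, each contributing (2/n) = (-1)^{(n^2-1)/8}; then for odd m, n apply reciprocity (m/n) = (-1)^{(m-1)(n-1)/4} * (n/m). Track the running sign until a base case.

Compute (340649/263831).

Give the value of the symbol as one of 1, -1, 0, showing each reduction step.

(340649/263831): 340649 mod 263831 = 76818, so (340649/263831) = (76818/263831)
factor out 2^1: 76818 = 2^1·38409; with 263831 mod 8 = 7, (2/263831) = +1; sign now +1; continue with (38409/263831)
flip (38409/263831) -> (263831/38409): both odd, 38409 mod 4 = 1, 263831 mod 4 = 3, so the flip contributes +1; sign now +1
(263831/38409): 263831 mod 38409 = 33377, so (263831/38409) = (33377/38409)
flip (33377/38409) -> (38409/33377): both odd, 33377 mod 4 = 1, 38409 mod 4 = 1, so the flip contributes +1; sign now +1
(38409/33377): 38409 mod 33377 = 5032, so (38409/33377) = (5032/33377)
factor out 2^3: 5032 = 2^3·629; with 33377 mod 8 = 1, (2/33377) = +1; sign now +1; continue with (629/33377)
flip (629/33377) -> (33377/629): both odd, 629 mod 4 = 1, 33377 mod 4 = 1, so the flip contributes +1; sign now +1
(33377/629): 33377 mod 629 = 40, so (33377/629) = (40/629)
factor out 2^3: 40 = 2^3·5; with 629 mod 8 = 5, (2/629) = -1; sign now -1; continue with (5/629)
flip (5/629) -> (629/5): both odd, 5 mod 4 = 1, 629 mod 4 = 1, so the flip contributes +1; sign now -1
(629/5): 629 mod 5 = 4, so (629/5) = (4/5)
factor out 2^2: 4 = 2^2·1; with 5 mod 8 = 5, (2/5) = -1; sign now -1; continue with (1/5)
reached (1/5) = 1, so the symbol is -1

-1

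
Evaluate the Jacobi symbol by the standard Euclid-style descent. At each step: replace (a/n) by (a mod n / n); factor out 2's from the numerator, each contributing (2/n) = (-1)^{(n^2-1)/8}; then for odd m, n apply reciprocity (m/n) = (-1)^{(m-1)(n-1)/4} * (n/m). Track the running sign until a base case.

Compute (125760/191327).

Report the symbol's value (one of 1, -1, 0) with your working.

-1

125760 = 2^6·1965; (2/191327) = +1 since 191327 mod 8 = 7, so (125760/191327) = (+1)^6·(1965/191327); sign now +1
reciprocity: (1965/191327) = +1·(191327/1965) since 1965 mod 4 = 1, 191327 mod 4 = 3; sign now +1
(191327/1965) = (722/1965)   [reduce mod 1965]
722 = 2^1·361; (2/1965) = -1 since 1965 mod 8 = 5, so (722/1965) = (-1)^1·(361/1965); sign now -1
reciprocity: (361/1965) = +1·(1965/361) since 361 mod 4 = 1, 1965 mod 4 = 1; sign now -1
(1965/361) = (160/361)   [reduce mod 361]
160 = 2^5·5; (2/361) = +1 since 361 mod 8 = 1, so (160/361) = (+1)^5·(5/361); sign now -1
reciprocity: (5/361) = +1·(361/5) since 5 mod 4 = 1, 361 mod 4 = 1; sign now -1
(361/5) = (1/5)   [reduce mod 5]
(1/5) = 1; final value = sign = -1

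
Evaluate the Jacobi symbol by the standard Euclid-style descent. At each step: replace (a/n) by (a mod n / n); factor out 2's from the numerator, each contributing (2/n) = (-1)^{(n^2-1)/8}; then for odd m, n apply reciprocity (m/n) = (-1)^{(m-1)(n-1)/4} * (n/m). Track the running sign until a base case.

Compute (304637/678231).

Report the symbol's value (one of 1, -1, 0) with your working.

1

flip (304637/678231) -> (678231/304637): both odd, 304637 mod 4 = 1, 678231 mod 4 = 3, so the flip contributes +1; sign now +1
(678231/304637): 678231 mod 304637 = 68957, so (678231/304637) = (68957/304637)
flip (68957/304637) -> (304637/68957): both odd, 68957 mod 4 = 1, 304637 mod 4 = 1, so the flip contributes +1; sign now +1
(304637/68957): 304637 mod 68957 = 28809, so (304637/68957) = (28809/68957)
flip (28809/68957) -> (68957/28809): both odd, 28809 mod 4 = 1, 68957 mod 4 = 1, so the flip contributes +1; sign now +1
(68957/28809): 68957 mod 28809 = 11339, so (68957/28809) = (11339/28809)
flip (11339/28809) -> (28809/11339): both odd, 11339 mod 4 = 3, 28809 mod 4 = 1, so the flip contributes +1; sign now +1
(28809/11339): 28809 mod 11339 = 6131, so (28809/11339) = (6131/11339)
flip (6131/11339) -> (11339/6131): both odd, 6131 mod 4 = 3, 11339 mod 4 = 3, so the flip contributes -1; sign now -1
(11339/6131): 11339 mod 6131 = 5208, so (11339/6131) = (5208/6131)
factor out 2^3: 5208 = 2^3·651; with 6131 mod 8 = 3, (2/6131) = -1; sign now +1; continue with (651/6131)
flip (651/6131) -> (6131/651): both odd, 651 mod 4 = 3, 6131 mod 4 = 3, so the flip contributes -1; sign now -1
(6131/651): 6131 mod 651 = 272, so (6131/651) = (272/651)
factor out 2^4: 272 = 2^4·17; with 651 mod 8 = 3, (2/651) = -1; sign now -1; continue with (17/651)
flip (17/651) -> (651/17): both odd, 17 mod 4 = 1, 651 mod 4 = 3, so the flip contributes +1; sign now -1
(651/17): 651 mod 17 = 5, so (651/17) = (5/17)
flip (5/17) -> (17/5): both odd, 5 mod 4 = 1, 17 mod 4 = 1, so the flip contributes +1; sign now -1
(17/5): 17 mod 5 = 2, so (17/5) = (2/5)
factor out 2^1: 2 = 2^1·1; with 5 mod 8 = 5, (2/5) = -1; sign now +1; continue with (1/5)
reached (1/5) = 1, so the symbol is +1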